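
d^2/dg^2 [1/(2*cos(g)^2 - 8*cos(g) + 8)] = (-2*cos(g) - cos(2*g) + 2)/(cos(g) - 2)^4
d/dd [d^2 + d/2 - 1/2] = 2*d + 1/2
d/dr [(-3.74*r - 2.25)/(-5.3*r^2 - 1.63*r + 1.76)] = (19.822*r^2 + 6.0962*r - (3.74*r + 2.25)*(10.6*r + 1.63) - 6.5824)/(5.3*r^2 + 1.63*r - 1.76)^2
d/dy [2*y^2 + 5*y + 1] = 4*y + 5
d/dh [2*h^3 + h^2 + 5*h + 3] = 6*h^2 + 2*h + 5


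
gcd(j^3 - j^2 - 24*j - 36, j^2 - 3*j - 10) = j + 2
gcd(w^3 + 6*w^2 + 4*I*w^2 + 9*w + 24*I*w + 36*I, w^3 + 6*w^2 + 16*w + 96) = w + 4*I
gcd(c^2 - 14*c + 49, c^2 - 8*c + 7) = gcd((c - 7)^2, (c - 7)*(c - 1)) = c - 7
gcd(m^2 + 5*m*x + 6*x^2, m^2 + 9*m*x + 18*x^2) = m + 3*x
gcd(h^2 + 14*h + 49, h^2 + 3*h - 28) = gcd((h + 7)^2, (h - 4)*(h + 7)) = h + 7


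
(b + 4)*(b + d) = b^2 + b*d + 4*b + 4*d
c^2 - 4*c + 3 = (c - 3)*(c - 1)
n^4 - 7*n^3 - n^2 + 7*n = n*(n - 7)*(n - 1)*(n + 1)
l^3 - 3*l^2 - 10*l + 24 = (l - 4)*(l - 2)*(l + 3)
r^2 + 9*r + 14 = (r + 2)*(r + 7)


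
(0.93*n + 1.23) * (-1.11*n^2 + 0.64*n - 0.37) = -1.0323*n^3 - 0.7701*n^2 + 0.4431*n - 0.4551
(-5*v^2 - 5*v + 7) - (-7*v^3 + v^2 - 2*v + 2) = 7*v^3 - 6*v^2 - 3*v + 5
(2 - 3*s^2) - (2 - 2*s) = -3*s^2 + 2*s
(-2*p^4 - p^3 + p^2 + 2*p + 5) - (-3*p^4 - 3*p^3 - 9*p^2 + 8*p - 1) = p^4 + 2*p^3 + 10*p^2 - 6*p + 6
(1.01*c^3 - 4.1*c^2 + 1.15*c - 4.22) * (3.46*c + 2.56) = 3.4946*c^4 - 11.6004*c^3 - 6.517*c^2 - 11.6572*c - 10.8032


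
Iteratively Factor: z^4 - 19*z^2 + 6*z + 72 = (z - 3)*(z^3 + 3*z^2 - 10*z - 24) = (z - 3)*(z + 4)*(z^2 - z - 6) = (z - 3)*(z + 2)*(z + 4)*(z - 3)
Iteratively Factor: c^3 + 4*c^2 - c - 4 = (c + 1)*(c^2 + 3*c - 4) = (c - 1)*(c + 1)*(c + 4)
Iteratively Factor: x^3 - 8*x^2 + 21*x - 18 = (x - 3)*(x^2 - 5*x + 6) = (x - 3)*(x - 2)*(x - 3)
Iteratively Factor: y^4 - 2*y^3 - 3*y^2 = (y + 1)*(y^3 - 3*y^2) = (y - 3)*(y + 1)*(y^2) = y*(y - 3)*(y + 1)*(y)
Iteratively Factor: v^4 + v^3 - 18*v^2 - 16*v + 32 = (v - 1)*(v^3 + 2*v^2 - 16*v - 32) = (v - 1)*(v + 2)*(v^2 - 16) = (v - 1)*(v + 2)*(v + 4)*(v - 4)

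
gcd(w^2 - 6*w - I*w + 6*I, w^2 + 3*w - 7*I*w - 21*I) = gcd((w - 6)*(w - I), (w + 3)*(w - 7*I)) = 1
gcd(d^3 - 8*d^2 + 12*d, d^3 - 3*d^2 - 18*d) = d^2 - 6*d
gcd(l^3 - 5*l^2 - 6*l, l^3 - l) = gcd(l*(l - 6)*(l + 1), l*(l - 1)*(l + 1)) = l^2 + l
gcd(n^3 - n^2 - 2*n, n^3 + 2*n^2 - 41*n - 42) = n + 1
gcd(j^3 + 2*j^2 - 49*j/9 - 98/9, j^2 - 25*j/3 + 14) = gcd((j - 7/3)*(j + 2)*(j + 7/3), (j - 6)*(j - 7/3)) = j - 7/3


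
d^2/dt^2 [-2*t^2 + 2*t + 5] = -4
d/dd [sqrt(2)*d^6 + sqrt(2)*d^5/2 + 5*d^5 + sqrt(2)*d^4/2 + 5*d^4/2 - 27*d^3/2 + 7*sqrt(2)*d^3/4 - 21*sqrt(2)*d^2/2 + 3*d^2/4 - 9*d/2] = 6*sqrt(2)*d^5 + 5*sqrt(2)*d^4/2 + 25*d^4 + 2*sqrt(2)*d^3 + 10*d^3 - 81*d^2/2 + 21*sqrt(2)*d^2/4 - 21*sqrt(2)*d + 3*d/2 - 9/2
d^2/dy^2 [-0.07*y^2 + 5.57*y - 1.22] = -0.140000000000000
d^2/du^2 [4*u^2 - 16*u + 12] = 8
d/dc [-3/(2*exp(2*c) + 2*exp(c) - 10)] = (3*exp(c) + 3/2)*exp(c)/(exp(2*c) + exp(c) - 5)^2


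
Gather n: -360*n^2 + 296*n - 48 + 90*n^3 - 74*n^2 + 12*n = 90*n^3 - 434*n^2 + 308*n - 48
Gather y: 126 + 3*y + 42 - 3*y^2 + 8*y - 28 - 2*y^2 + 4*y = -5*y^2 + 15*y + 140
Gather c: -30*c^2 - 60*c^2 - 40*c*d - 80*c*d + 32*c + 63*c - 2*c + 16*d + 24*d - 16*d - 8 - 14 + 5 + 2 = -90*c^2 + c*(93 - 120*d) + 24*d - 15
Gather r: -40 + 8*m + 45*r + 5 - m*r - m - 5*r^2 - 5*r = 7*m - 5*r^2 + r*(40 - m) - 35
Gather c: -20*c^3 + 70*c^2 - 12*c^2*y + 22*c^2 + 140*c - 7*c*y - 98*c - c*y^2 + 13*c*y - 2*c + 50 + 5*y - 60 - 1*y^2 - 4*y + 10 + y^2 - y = -20*c^3 + c^2*(92 - 12*y) + c*(-y^2 + 6*y + 40)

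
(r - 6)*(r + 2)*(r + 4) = r^3 - 28*r - 48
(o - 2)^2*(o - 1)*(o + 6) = o^4 + o^3 - 22*o^2 + 44*o - 24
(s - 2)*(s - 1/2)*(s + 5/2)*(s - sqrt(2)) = s^4 - sqrt(2)*s^3 - 21*s^2/4 + 5*s/2 + 21*sqrt(2)*s/4 - 5*sqrt(2)/2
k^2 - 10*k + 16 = (k - 8)*(k - 2)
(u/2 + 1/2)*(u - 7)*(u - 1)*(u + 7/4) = u^4/2 - 21*u^3/8 - 53*u^2/8 + 21*u/8 + 49/8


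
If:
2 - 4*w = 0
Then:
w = 1/2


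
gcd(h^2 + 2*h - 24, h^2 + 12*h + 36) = h + 6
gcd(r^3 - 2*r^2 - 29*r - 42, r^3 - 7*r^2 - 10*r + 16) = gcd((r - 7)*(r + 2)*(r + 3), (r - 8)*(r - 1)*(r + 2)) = r + 2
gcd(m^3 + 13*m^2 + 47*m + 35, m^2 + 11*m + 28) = m + 7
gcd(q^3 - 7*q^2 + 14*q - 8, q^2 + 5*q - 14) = q - 2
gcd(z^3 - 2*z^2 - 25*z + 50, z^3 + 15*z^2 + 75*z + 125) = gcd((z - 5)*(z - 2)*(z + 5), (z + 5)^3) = z + 5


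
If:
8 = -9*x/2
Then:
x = -16/9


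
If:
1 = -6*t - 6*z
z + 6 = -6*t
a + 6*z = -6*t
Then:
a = 1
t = -7/6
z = 1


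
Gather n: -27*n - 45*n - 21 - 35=-72*n - 56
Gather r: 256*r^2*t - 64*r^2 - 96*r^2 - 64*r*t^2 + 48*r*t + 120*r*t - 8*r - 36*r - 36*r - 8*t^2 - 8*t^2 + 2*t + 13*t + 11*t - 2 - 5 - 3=r^2*(256*t - 160) + r*(-64*t^2 + 168*t - 80) - 16*t^2 + 26*t - 10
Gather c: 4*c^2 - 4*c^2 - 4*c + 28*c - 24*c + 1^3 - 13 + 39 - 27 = 0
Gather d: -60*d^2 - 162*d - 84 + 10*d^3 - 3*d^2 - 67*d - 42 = 10*d^3 - 63*d^2 - 229*d - 126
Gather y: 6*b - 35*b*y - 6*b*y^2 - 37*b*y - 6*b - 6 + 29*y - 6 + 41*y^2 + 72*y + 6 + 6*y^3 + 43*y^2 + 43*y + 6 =6*y^3 + y^2*(84 - 6*b) + y*(144 - 72*b)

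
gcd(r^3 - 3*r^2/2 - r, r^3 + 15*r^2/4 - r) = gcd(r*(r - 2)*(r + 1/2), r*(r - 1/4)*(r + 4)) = r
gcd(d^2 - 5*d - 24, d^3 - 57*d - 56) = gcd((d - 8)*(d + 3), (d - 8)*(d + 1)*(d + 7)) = d - 8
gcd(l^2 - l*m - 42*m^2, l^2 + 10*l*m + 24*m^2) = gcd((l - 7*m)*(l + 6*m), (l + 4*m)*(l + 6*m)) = l + 6*m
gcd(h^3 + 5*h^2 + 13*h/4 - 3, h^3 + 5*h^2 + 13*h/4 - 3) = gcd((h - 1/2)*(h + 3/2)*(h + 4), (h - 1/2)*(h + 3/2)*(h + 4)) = h^3 + 5*h^2 + 13*h/4 - 3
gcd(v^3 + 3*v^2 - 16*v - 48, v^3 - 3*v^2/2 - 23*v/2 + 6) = v^2 - v - 12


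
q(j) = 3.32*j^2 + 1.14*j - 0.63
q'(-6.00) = -38.70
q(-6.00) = 112.05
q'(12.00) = 80.82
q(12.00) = 491.13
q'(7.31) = 49.68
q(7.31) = 185.11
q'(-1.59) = -9.42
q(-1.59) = 5.95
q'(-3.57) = -22.56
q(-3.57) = 37.61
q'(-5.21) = -33.45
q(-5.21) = 83.55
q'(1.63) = 11.96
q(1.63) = 10.05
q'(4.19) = 28.96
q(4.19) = 62.43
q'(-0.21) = -0.25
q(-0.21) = -0.72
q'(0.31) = 3.20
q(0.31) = 0.04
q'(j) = 6.64*j + 1.14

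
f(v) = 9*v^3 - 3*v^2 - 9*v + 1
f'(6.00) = 927.00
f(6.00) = 1783.00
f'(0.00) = -9.00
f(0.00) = 1.00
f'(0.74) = 1.35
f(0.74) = -3.66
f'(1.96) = 82.96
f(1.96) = 39.60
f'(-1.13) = 32.26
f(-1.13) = -5.65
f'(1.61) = 51.33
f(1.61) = 16.29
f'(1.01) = 12.48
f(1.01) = -1.88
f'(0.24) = -8.88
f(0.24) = -1.21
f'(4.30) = 464.43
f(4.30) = 622.39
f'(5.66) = 822.00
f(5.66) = 1485.85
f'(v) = 27*v^2 - 6*v - 9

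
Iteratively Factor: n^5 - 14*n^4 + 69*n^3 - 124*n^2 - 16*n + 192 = (n - 4)*(n^4 - 10*n^3 + 29*n^2 - 8*n - 48) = (n - 4)^2*(n^3 - 6*n^2 + 5*n + 12) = (n - 4)^2*(n - 3)*(n^2 - 3*n - 4) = (n - 4)^3*(n - 3)*(n + 1)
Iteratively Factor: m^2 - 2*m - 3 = (m + 1)*(m - 3)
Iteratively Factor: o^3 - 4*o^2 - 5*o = (o)*(o^2 - 4*o - 5) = o*(o + 1)*(o - 5)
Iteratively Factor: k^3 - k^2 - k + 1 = (k - 1)*(k^2 - 1) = (k - 1)*(k + 1)*(k - 1)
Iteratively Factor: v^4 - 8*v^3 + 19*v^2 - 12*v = (v - 3)*(v^3 - 5*v^2 + 4*v) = v*(v - 3)*(v^2 - 5*v + 4) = v*(v - 4)*(v - 3)*(v - 1)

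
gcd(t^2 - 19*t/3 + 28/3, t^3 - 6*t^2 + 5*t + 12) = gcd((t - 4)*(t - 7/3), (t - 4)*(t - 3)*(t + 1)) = t - 4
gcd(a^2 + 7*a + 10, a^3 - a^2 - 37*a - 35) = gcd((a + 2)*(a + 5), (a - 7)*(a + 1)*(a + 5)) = a + 5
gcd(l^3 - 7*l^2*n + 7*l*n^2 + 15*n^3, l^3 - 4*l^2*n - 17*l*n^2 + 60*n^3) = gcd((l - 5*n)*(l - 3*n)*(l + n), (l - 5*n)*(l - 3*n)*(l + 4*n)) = l^2 - 8*l*n + 15*n^2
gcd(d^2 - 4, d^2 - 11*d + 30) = 1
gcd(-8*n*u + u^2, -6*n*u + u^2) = u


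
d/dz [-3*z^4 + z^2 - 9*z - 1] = -12*z^3 + 2*z - 9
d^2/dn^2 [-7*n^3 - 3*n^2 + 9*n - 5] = -42*n - 6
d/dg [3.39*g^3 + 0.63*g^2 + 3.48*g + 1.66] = 10.17*g^2 + 1.26*g + 3.48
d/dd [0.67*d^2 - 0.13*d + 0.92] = 1.34*d - 0.13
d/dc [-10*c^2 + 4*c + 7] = 4 - 20*c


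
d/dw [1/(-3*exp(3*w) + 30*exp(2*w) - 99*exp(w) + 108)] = (exp(2*w) - 20*exp(w)/3 + 11)*exp(w)/(exp(3*w) - 10*exp(2*w) + 33*exp(w) - 36)^2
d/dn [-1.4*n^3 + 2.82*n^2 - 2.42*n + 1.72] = -4.2*n^2 + 5.64*n - 2.42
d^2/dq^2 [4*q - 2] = 0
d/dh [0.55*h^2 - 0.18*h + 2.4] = 1.1*h - 0.18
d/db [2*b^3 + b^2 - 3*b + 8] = 6*b^2 + 2*b - 3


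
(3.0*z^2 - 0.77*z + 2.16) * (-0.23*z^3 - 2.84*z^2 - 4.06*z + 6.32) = -0.69*z^5 - 8.3429*z^4 - 10.49*z^3 + 15.9518*z^2 - 13.636*z + 13.6512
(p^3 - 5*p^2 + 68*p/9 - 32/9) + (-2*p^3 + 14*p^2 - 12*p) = -p^3 + 9*p^2 - 40*p/9 - 32/9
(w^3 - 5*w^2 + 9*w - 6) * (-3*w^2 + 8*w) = -3*w^5 + 23*w^4 - 67*w^3 + 90*w^2 - 48*w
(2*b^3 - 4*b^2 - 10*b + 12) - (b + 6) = 2*b^3 - 4*b^2 - 11*b + 6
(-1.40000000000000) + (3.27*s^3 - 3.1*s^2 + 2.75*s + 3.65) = 3.27*s^3 - 3.1*s^2 + 2.75*s + 2.25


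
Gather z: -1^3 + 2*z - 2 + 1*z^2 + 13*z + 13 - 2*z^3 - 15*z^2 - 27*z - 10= -2*z^3 - 14*z^2 - 12*z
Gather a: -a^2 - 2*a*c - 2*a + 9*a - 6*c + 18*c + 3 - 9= -a^2 + a*(7 - 2*c) + 12*c - 6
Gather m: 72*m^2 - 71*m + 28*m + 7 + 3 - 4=72*m^2 - 43*m + 6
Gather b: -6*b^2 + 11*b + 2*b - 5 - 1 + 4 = -6*b^2 + 13*b - 2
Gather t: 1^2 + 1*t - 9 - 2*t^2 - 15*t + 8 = -2*t^2 - 14*t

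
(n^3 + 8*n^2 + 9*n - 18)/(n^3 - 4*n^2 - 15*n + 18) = (n + 6)/(n - 6)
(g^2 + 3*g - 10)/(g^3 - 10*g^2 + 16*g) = (g + 5)/(g*(g - 8))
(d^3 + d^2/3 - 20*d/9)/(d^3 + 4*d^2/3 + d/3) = (9*d^2 + 3*d - 20)/(3*(3*d^2 + 4*d + 1))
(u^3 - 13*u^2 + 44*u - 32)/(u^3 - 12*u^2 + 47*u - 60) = (u^2 - 9*u + 8)/(u^2 - 8*u + 15)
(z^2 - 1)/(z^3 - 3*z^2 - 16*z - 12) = (z - 1)/(z^2 - 4*z - 12)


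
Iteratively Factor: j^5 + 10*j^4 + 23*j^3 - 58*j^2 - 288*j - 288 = (j + 3)*(j^4 + 7*j^3 + 2*j^2 - 64*j - 96) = (j + 3)*(j + 4)*(j^3 + 3*j^2 - 10*j - 24) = (j + 3)*(j + 4)^2*(j^2 - j - 6) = (j + 2)*(j + 3)*(j + 4)^2*(j - 3)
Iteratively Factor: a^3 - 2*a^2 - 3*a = (a + 1)*(a^2 - 3*a) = a*(a + 1)*(a - 3)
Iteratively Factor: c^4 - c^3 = (c)*(c^3 - c^2) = c*(c - 1)*(c^2) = c^2*(c - 1)*(c)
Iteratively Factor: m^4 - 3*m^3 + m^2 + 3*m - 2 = (m - 1)*(m^3 - 2*m^2 - m + 2) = (m - 1)*(m + 1)*(m^2 - 3*m + 2) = (m - 1)^2*(m + 1)*(m - 2)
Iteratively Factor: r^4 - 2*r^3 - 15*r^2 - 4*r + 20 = (r + 2)*(r^3 - 4*r^2 - 7*r + 10) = (r - 5)*(r + 2)*(r^2 + r - 2) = (r - 5)*(r + 2)^2*(r - 1)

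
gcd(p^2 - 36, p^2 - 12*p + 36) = p - 6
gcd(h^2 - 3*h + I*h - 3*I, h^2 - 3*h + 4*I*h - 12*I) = h - 3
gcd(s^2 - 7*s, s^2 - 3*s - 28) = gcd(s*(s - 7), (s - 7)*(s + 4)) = s - 7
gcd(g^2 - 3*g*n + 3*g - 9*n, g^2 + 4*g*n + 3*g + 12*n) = g + 3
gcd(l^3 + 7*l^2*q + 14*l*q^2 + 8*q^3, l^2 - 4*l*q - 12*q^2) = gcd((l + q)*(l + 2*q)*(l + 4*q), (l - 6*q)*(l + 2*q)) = l + 2*q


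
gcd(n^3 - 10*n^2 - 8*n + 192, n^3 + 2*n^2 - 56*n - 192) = n^2 - 4*n - 32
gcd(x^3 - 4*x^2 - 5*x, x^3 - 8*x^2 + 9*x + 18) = x + 1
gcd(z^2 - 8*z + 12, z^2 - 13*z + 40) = 1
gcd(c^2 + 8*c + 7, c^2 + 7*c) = c + 7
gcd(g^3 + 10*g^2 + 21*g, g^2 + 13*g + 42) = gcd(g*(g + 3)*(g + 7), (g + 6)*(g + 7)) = g + 7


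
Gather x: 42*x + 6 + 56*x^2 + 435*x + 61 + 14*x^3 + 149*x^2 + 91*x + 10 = 14*x^3 + 205*x^2 + 568*x + 77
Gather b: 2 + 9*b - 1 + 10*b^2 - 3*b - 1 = 10*b^2 + 6*b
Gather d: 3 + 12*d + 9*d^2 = 9*d^2 + 12*d + 3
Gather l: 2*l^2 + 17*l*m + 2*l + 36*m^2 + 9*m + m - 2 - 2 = 2*l^2 + l*(17*m + 2) + 36*m^2 + 10*m - 4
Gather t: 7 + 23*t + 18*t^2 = 18*t^2 + 23*t + 7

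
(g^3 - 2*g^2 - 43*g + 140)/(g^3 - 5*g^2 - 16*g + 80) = (g + 7)/(g + 4)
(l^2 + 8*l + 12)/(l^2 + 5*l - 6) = (l + 2)/(l - 1)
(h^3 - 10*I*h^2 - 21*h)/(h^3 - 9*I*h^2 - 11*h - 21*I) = h/(h + I)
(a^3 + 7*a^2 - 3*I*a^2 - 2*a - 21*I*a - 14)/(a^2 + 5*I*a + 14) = (a^2 + a*(7 - I) - 7*I)/(a + 7*I)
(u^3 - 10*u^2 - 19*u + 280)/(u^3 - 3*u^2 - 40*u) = (u - 7)/u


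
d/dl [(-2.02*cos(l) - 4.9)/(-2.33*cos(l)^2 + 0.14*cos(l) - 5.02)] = (4.7066*cos(l)^2 + 22.834*cos(l) - 10.8264)*sin(l)/(5.4289*cos(l)^4 - 0.6524*cos(l)^3 + 23.4128*cos(l)^2 - 1.4056*cos(l) + 25.2004)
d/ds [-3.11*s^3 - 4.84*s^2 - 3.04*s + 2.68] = -9.33*s^2 - 9.68*s - 3.04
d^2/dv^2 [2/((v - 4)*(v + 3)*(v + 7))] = 4*(6*v^4 + 48*v^3 + 51*v^2 - 90*v + 865)/(v^9 + 18*v^8 + 51*v^7 - 720*v^6 - 3993*v^5 + 7002*v^4 + 71765*v^3 + 36036*v^2 - 402192*v - 592704)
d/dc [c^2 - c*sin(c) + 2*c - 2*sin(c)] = -c*cos(c) + 2*c - sin(c) - 2*cos(c) + 2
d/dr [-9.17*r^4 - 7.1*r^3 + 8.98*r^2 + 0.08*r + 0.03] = -36.68*r^3 - 21.3*r^2 + 17.96*r + 0.08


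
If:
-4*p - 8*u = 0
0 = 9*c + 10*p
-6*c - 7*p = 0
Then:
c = 0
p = 0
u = 0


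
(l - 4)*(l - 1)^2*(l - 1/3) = l^4 - 19*l^3/3 + 11*l^2 - 7*l + 4/3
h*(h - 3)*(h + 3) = h^3 - 9*h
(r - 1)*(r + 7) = r^2 + 6*r - 7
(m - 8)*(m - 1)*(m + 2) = m^3 - 7*m^2 - 10*m + 16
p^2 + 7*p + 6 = (p + 1)*(p + 6)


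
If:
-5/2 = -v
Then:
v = 5/2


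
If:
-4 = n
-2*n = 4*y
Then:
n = -4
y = 2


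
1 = 1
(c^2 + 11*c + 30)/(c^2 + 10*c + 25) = (c + 6)/(c + 5)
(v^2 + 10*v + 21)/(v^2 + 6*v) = (v^2 + 10*v + 21)/(v*(v + 6))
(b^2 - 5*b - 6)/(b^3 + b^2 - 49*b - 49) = (b - 6)/(b^2 - 49)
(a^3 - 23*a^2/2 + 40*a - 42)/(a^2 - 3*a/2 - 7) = (a^2 - 8*a + 12)/(a + 2)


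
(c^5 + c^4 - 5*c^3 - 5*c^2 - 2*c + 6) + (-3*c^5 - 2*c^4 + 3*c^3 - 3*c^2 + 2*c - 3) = -2*c^5 - c^4 - 2*c^3 - 8*c^2 + 3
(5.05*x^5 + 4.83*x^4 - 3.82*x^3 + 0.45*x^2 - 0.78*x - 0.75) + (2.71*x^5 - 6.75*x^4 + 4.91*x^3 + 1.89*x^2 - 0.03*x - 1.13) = 7.76*x^5 - 1.92*x^4 + 1.09*x^3 + 2.34*x^2 - 0.81*x - 1.88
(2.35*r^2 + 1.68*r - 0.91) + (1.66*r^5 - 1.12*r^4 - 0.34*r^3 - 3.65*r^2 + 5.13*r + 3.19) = 1.66*r^5 - 1.12*r^4 - 0.34*r^3 - 1.3*r^2 + 6.81*r + 2.28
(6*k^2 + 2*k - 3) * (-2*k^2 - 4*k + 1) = -12*k^4 - 28*k^3 + 4*k^2 + 14*k - 3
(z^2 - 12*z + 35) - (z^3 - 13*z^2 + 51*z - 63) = -z^3 + 14*z^2 - 63*z + 98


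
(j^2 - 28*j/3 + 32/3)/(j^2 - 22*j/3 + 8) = (j - 8)/(j - 6)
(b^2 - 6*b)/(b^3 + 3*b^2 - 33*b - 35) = b*(b - 6)/(b^3 + 3*b^2 - 33*b - 35)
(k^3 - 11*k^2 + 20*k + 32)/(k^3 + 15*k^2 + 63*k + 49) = (k^2 - 12*k + 32)/(k^2 + 14*k + 49)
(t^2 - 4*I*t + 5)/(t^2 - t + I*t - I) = (t - 5*I)/(t - 1)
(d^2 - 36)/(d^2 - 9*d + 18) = (d + 6)/(d - 3)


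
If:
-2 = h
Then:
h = -2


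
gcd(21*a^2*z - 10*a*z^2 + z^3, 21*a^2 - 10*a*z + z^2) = 21*a^2 - 10*a*z + z^2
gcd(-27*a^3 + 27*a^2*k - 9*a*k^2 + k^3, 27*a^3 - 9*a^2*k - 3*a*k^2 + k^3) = 9*a^2 - 6*a*k + k^2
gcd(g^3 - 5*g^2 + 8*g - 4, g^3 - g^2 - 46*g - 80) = 1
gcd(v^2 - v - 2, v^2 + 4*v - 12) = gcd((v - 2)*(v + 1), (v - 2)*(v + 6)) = v - 2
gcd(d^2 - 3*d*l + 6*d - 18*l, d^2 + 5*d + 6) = 1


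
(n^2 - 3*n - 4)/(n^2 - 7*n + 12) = (n + 1)/(n - 3)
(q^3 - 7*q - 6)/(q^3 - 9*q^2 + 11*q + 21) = (q + 2)/(q - 7)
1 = 1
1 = 1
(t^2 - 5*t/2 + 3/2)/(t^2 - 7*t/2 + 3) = (t - 1)/(t - 2)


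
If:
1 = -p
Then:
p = -1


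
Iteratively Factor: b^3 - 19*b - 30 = (b - 5)*(b^2 + 5*b + 6) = (b - 5)*(b + 2)*(b + 3)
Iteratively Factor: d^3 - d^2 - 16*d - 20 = (d + 2)*(d^2 - 3*d - 10) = (d - 5)*(d + 2)*(d + 2)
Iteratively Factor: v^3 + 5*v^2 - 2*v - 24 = (v + 3)*(v^2 + 2*v - 8) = (v - 2)*(v + 3)*(v + 4)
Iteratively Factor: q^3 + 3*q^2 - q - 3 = (q + 3)*(q^2 - 1) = (q + 1)*(q + 3)*(q - 1)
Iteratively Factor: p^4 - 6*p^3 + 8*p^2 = (p)*(p^3 - 6*p^2 + 8*p) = p*(p - 4)*(p^2 - 2*p) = p*(p - 4)*(p - 2)*(p)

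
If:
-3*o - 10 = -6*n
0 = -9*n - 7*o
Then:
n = 70/69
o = -30/23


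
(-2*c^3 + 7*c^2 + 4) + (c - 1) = -2*c^3 + 7*c^2 + c + 3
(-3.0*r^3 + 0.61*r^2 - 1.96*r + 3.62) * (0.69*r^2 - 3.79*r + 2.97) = -2.07*r^5 + 11.7909*r^4 - 12.5743*r^3 + 11.7379*r^2 - 19.541*r + 10.7514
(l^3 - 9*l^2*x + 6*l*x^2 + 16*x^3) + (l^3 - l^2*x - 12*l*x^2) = 2*l^3 - 10*l^2*x - 6*l*x^2 + 16*x^3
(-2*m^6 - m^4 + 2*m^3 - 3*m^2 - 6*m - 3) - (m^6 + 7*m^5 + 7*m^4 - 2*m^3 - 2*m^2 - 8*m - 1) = -3*m^6 - 7*m^5 - 8*m^4 + 4*m^3 - m^2 + 2*m - 2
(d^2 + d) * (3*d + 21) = 3*d^3 + 24*d^2 + 21*d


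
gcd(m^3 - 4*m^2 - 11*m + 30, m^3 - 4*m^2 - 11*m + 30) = m^3 - 4*m^2 - 11*m + 30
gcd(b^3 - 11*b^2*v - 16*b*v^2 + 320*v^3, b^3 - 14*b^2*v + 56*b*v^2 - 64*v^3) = -b + 8*v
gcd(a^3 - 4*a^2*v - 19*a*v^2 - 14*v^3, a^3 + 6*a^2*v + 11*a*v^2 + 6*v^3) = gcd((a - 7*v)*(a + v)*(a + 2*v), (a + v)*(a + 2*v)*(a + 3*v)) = a^2 + 3*a*v + 2*v^2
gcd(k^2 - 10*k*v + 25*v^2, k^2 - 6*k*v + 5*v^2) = -k + 5*v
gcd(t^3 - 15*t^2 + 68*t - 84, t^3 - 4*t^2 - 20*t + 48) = t^2 - 8*t + 12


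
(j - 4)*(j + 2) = j^2 - 2*j - 8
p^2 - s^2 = (p - s)*(p + s)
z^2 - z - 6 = (z - 3)*(z + 2)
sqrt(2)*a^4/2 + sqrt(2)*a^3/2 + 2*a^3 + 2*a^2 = a^2*(a + 2*sqrt(2))*(sqrt(2)*a/2 + sqrt(2)/2)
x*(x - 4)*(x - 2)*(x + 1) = x^4 - 5*x^3 + 2*x^2 + 8*x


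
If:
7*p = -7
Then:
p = -1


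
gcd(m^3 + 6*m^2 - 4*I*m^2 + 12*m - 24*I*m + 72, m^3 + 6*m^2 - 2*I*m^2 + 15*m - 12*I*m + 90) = m + 6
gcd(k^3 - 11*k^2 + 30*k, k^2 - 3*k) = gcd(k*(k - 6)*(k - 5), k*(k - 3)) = k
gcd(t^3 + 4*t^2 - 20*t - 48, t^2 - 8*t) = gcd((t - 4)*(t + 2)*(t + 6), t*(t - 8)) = 1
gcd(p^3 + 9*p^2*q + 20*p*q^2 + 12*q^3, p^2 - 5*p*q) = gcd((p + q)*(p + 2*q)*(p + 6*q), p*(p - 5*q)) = 1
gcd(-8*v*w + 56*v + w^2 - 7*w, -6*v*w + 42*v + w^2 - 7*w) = w - 7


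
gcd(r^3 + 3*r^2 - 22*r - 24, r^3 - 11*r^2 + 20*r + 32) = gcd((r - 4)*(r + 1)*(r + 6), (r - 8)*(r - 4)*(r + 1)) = r^2 - 3*r - 4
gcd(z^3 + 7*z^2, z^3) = z^2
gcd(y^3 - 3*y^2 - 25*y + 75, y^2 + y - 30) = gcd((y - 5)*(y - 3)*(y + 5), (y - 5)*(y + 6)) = y - 5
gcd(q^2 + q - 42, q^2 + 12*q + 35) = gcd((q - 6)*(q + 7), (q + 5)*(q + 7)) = q + 7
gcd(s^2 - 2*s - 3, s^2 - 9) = s - 3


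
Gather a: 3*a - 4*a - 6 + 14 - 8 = -a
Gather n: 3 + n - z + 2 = n - z + 5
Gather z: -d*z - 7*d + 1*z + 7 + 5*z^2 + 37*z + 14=-7*d + 5*z^2 + z*(38 - d) + 21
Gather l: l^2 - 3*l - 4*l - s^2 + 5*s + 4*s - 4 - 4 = l^2 - 7*l - s^2 + 9*s - 8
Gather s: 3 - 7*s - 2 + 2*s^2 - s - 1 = 2*s^2 - 8*s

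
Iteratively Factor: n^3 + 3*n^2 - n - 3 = (n + 3)*(n^2 - 1) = (n - 1)*(n + 3)*(n + 1)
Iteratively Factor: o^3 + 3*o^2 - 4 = (o + 2)*(o^2 + o - 2) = (o - 1)*(o + 2)*(o + 2)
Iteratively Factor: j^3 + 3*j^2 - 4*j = (j - 1)*(j^2 + 4*j) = (j - 1)*(j + 4)*(j)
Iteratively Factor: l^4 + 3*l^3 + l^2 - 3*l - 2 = (l + 1)*(l^3 + 2*l^2 - l - 2) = (l + 1)*(l + 2)*(l^2 - 1) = (l + 1)^2*(l + 2)*(l - 1)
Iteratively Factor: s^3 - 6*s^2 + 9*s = (s - 3)*(s^2 - 3*s) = (s - 3)^2*(s)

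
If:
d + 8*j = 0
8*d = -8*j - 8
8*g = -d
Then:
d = -8/7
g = 1/7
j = 1/7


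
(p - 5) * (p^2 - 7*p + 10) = p^3 - 12*p^2 + 45*p - 50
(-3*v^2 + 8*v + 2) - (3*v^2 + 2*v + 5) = -6*v^2 + 6*v - 3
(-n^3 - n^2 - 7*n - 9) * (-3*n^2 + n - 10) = 3*n^5 + 2*n^4 + 30*n^3 + 30*n^2 + 61*n + 90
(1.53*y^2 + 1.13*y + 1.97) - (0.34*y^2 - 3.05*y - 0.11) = 1.19*y^2 + 4.18*y + 2.08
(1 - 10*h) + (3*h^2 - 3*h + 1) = 3*h^2 - 13*h + 2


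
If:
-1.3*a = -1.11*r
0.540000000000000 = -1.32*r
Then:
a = -0.35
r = -0.41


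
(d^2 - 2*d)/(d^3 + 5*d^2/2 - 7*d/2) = 2*(d - 2)/(2*d^2 + 5*d - 7)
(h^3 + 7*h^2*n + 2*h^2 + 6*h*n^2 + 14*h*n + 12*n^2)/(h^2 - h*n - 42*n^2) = (h^2 + h*n + 2*h + 2*n)/(h - 7*n)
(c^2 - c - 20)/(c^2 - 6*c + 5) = (c + 4)/(c - 1)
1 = 1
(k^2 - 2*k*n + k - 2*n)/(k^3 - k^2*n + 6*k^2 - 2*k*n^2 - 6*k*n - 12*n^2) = (k + 1)/(k^2 + k*n + 6*k + 6*n)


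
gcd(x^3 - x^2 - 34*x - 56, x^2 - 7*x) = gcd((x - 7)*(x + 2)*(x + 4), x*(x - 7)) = x - 7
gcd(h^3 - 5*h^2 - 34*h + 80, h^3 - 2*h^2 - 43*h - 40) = h^2 - 3*h - 40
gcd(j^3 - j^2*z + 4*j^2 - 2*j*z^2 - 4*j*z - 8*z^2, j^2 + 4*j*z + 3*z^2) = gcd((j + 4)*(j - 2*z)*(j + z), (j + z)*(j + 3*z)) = j + z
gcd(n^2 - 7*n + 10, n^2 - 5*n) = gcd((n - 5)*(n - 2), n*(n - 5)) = n - 5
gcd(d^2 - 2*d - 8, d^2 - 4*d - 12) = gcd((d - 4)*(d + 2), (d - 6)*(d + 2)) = d + 2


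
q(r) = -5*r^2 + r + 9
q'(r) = 1 - 10*r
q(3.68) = -55.03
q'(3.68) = -35.80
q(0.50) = 8.25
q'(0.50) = -4.00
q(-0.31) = 8.21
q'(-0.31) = 4.10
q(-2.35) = -20.96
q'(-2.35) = 24.50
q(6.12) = -172.15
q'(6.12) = -60.20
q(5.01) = -111.49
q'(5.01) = -49.10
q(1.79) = -5.23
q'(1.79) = -16.90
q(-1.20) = 0.60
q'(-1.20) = 13.00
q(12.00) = -699.00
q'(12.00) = -119.00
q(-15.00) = -1131.00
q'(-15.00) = 151.00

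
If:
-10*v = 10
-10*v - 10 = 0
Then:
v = -1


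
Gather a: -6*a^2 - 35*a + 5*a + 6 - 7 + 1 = -6*a^2 - 30*a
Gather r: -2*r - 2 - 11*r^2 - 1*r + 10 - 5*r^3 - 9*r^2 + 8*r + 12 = -5*r^3 - 20*r^2 + 5*r + 20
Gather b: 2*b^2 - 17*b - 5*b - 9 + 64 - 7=2*b^2 - 22*b + 48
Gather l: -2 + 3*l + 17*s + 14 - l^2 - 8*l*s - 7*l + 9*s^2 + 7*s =-l^2 + l*(-8*s - 4) + 9*s^2 + 24*s + 12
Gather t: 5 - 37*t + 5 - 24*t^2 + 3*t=-24*t^2 - 34*t + 10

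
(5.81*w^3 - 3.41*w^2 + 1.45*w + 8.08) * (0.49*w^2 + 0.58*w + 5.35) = 2.8469*w^5 + 1.6989*w^4 + 29.8162*w^3 - 13.4433*w^2 + 12.4439*w + 43.228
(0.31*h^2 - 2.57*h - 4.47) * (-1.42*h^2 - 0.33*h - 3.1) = -0.4402*h^4 + 3.5471*h^3 + 6.2345*h^2 + 9.4421*h + 13.857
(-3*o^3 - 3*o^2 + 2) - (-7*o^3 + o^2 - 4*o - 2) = 4*o^3 - 4*o^2 + 4*o + 4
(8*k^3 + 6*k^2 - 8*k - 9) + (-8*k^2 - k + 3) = 8*k^3 - 2*k^2 - 9*k - 6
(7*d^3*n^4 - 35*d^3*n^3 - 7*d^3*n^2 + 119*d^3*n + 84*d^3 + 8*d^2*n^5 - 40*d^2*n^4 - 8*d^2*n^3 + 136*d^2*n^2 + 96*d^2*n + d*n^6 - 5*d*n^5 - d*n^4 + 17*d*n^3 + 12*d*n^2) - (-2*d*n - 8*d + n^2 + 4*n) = 7*d^3*n^4 - 35*d^3*n^3 - 7*d^3*n^2 + 119*d^3*n + 84*d^3 + 8*d^2*n^5 - 40*d^2*n^4 - 8*d^2*n^3 + 136*d^2*n^2 + 96*d^2*n + d*n^6 - 5*d*n^5 - d*n^4 + 17*d*n^3 + 12*d*n^2 + 2*d*n + 8*d - n^2 - 4*n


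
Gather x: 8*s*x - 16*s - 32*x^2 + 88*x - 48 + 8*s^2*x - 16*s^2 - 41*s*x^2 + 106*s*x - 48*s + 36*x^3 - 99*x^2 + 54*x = -16*s^2 - 64*s + 36*x^3 + x^2*(-41*s - 131) + x*(8*s^2 + 114*s + 142) - 48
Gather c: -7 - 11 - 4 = -22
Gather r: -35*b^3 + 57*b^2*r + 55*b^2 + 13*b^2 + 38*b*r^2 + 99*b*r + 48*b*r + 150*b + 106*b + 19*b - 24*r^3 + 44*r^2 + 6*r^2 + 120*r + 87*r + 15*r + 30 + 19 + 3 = -35*b^3 + 68*b^2 + 275*b - 24*r^3 + r^2*(38*b + 50) + r*(57*b^2 + 147*b + 222) + 52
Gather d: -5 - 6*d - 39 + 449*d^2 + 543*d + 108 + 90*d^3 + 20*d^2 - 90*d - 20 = 90*d^3 + 469*d^2 + 447*d + 44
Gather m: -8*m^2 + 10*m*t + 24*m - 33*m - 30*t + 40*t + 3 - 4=-8*m^2 + m*(10*t - 9) + 10*t - 1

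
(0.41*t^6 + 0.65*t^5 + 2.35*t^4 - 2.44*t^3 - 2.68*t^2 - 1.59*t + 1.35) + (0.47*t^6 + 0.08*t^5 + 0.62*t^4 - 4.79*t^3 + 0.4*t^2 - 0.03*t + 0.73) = 0.88*t^6 + 0.73*t^5 + 2.97*t^4 - 7.23*t^3 - 2.28*t^2 - 1.62*t + 2.08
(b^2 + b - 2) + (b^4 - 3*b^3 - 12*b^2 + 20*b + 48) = b^4 - 3*b^3 - 11*b^2 + 21*b + 46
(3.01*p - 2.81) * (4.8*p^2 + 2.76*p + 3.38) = 14.448*p^3 - 5.1804*p^2 + 2.4182*p - 9.4978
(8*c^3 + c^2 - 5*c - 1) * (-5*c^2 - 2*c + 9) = -40*c^5 - 21*c^4 + 95*c^3 + 24*c^2 - 43*c - 9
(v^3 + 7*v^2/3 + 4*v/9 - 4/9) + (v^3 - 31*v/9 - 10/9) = 2*v^3 + 7*v^2/3 - 3*v - 14/9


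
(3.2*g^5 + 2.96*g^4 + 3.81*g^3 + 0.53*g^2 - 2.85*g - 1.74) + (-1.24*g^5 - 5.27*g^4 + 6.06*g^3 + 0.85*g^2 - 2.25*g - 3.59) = 1.96*g^5 - 2.31*g^4 + 9.87*g^3 + 1.38*g^2 - 5.1*g - 5.33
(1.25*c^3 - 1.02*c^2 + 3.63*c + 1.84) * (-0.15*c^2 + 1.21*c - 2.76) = -0.1875*c^5 + 1.6655*c^4 - 5.2287*c^3 + 6.9315*c^2 - 7.7924*c - 5.0784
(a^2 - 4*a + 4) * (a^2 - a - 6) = a^4 - 5*a^3 + 2*a^2 + 20*a - 24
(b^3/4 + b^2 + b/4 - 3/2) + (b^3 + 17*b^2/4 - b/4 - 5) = 5*b^3/4 + 21*b^2/4 - 13/2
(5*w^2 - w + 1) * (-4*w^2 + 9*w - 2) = -20*w^4 + 49*w^3 - 23*w^2 + 11*w - 2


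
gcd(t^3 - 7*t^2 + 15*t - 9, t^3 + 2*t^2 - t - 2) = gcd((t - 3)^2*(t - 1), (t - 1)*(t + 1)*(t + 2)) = t - 1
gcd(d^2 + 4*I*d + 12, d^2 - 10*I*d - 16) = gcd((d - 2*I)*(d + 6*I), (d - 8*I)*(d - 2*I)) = d - 2*I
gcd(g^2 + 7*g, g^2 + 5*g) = g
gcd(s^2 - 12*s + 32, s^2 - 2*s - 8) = s - 4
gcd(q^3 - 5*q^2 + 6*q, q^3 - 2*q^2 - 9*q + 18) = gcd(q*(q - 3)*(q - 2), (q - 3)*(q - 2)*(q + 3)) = q^2 - 5*q + 6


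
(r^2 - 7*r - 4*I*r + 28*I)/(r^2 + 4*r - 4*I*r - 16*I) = (r - 7)/(r + 4)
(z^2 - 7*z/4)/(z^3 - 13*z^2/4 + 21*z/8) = 2/(2*z - 3)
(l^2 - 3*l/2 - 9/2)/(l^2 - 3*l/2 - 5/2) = (-2*l^2 + 3*l + 9)/(-2*l^2 + 3*l + 5)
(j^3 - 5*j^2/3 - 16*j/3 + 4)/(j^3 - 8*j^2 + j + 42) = (j - 2/3)/(j - 7)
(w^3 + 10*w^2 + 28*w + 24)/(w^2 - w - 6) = (w^2 + 8*w + 12)/(w - 3)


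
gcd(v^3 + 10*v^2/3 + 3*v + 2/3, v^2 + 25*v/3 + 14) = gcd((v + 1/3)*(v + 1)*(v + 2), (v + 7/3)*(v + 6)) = 1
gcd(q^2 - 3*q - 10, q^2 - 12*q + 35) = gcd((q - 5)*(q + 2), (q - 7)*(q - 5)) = q - 5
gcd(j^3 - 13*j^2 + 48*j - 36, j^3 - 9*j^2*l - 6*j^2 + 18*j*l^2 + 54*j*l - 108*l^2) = j - 6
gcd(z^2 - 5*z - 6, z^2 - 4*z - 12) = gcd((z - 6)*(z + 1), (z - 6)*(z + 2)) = z - 6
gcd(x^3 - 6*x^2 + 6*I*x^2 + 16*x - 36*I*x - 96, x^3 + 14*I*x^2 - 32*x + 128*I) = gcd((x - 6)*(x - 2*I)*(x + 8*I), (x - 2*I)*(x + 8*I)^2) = x^2 + 6*I*x + 16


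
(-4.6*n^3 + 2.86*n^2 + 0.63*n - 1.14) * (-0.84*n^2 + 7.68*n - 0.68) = 3.864*n^5 - 37.7304*n^4 + 24.5636*n^3 + 3.8512*n^2 - 9.1836*n + 0.7752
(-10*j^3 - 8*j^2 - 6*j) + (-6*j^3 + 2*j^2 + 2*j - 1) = -16*j^3 - 6*j^2 - 4*j - 1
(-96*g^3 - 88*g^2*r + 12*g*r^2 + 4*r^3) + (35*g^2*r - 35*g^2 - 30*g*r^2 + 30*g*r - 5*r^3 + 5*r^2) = -96*g^3 - 53*g^2*r - 35*g^2 - 18*g*r^2 + 30*g*r - r^3 + 5*r^2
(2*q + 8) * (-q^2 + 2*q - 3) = -2*q^3 - 4*q^2 + 10*q - 24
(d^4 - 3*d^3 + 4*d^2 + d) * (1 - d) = -d^5 + 4*d^4 - 7*d^3 + 3*d^2 + d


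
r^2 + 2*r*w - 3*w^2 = (r - w)*(r + 3*w)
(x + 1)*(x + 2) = x^2 + 3*x + 2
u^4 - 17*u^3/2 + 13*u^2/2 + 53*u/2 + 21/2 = (u - 7)*(u - 3)*(u + 1/2)*(u + 1)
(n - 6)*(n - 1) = n^2 - 7*n + 6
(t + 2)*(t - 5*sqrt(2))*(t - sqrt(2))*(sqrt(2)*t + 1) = sqrt(2)*t^4 - 11*t^3 + 2*sqrt(2)*t^3 - 22*t^2 + 4*sqrt(2)*t^2 + 10*t + 8*sqrt(2)*t + 20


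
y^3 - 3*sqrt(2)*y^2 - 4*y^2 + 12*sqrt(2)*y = y*(y - 4)*(y - 3*sqrt(2))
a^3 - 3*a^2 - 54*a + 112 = (a - 8)*(a - 2)*(a + 7)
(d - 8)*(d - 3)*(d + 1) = d^3 - 10*d^2 + 13*d + 24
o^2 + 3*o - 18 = (o - 3)*(o + 6)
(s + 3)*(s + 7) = s^2 + 10*s + 21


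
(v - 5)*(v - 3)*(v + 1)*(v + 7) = v^4 - 42*v^2 + 64*v + 105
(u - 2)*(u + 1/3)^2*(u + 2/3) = u^4 - 2*u^3/3 - 19*u^2/9 - 28*u/27 - 4/27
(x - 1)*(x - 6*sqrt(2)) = x^2 - 6*sqrt(2)*x - x + 6*sqrt(2)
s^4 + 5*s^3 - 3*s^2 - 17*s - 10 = (s - 2)*(s + 1)^2*(s + 5)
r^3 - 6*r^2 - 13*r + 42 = (r - 7)*(r - 2)*(r + 3)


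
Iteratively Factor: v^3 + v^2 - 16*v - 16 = (v + 4)*(v^2 - 3*v - 4) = (v + 1)*(v + 4)*(v - 4)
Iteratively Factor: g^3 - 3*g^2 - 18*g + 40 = (g - 2)*(g^2 - g - 20) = (g - 2)*(g + 4)*(g - 5)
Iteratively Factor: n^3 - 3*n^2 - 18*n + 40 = (n - 2)*(n^2 - n - 20) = (n - 2)*(n + 4)*(n - 5)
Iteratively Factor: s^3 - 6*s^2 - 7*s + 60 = (s - 4)*(s^2 - 2*s - 15) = (s - 5)*(s - 4)*(s + 3)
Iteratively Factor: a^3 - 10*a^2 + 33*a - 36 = (a - 4)*(a^2 - 6*a + 9) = (a - 4)*(a - 3)*(a - 3)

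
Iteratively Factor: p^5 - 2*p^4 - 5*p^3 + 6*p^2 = (p - 3)*(p^4 + p^3 - 2*p^2) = (p - 3)*(p - 1)*(p^3 + 2*p^2) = (p - 3)*(p - 1)*(p + 2)*(p^2) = p*(p - 3)*(p - 1)*(p + 2)*(p)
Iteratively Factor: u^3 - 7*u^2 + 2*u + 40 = (u - 4)*(u^2 - 3*u - 10) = (u - 5)*(u - 4)*(u + 2)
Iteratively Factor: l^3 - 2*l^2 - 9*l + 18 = (l + 3)*(l^2 - 5*l + 6) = (l - 2)*(l + 3)*(l - 3)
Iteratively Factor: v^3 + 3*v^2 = (v)*(v^2 + 3*v) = v^2*(v + 3)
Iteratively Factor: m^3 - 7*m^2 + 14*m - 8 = (m - 4)*(m^2 - 3*m + 2) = (m - 4)*(m - 1)*(m - 2)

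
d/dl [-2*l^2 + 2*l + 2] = 2 - 4*l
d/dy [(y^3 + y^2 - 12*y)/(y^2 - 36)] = (y^4 - 96*y^2 - 72*y + 432)/(y^4 - 72*y^2 + 1296)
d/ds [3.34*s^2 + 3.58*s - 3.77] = 6.68*s + 3.58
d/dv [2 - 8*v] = -8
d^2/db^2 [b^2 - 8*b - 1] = 2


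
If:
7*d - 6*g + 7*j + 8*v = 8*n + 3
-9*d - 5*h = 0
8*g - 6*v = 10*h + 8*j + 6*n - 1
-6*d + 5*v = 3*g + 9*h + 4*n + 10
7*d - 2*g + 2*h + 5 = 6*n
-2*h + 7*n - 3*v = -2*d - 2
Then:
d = 6150/38099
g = 98111/152396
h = -11070/38099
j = -104355/76198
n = 108233/152396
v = 400061/152396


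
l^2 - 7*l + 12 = (l - 4)*(l - 3)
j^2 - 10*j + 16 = (j - 8)*(j - 2)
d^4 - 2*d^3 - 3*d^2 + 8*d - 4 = (d - 2)*(d - 1)^2*(d + 2)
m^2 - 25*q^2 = (m - 5*q)*(m + 5*q)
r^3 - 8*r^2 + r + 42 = (r - 7)*(r - 3)*(r + 2)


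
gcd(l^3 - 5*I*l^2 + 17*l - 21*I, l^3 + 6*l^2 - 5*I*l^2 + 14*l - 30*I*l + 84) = l - 7*I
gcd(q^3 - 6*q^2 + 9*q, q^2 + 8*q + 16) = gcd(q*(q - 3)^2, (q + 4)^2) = 1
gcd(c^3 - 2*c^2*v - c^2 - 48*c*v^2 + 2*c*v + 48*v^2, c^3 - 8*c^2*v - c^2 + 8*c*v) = -c^2 + 8*c*v + c - 8*v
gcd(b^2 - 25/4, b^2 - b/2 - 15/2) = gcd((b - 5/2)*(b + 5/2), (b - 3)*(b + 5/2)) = b + 5/2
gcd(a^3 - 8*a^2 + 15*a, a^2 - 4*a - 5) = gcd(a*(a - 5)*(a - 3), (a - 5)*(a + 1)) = a - 5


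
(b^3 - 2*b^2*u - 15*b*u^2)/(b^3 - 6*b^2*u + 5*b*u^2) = (-b - 3*u)/(-b + u)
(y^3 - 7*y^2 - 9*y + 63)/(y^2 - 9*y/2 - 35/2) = 2*(y^2 - 9)/(2*y + 5)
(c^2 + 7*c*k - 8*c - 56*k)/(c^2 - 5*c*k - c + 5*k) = (c^2 + 7*c*k - 8*c - 56*k)/(c^2 - 5*c*k - c + 5*k)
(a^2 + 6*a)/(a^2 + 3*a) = (a + 6)/(a + 3)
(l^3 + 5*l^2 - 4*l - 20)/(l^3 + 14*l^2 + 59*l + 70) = (l - 2)/(l + 7)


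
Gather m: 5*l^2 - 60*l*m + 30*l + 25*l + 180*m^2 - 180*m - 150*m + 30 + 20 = 5*l^2 + 55*l + 180*m^2 + m*(-60*l - 330) + 50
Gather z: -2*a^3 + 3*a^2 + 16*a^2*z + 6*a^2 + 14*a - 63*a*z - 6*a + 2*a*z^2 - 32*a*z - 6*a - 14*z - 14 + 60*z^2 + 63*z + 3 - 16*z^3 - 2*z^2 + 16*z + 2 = -2*a^3 + 9*a^2 + 2*a - 16*z^3 + z^2*(2*a + 58) + z*(16*a^2 - 95*a + 65) - 9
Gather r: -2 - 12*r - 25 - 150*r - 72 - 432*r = -594*r - 99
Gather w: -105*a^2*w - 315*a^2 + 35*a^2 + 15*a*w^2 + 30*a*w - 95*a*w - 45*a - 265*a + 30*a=-280*a^2 + 15*a*w^2 - 280*a + w*(-105*a^2 - 65*a)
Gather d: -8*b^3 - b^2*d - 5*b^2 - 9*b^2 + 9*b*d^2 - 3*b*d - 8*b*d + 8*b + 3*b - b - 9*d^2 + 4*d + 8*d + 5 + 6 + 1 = -8*b^3 - 14*b^2 + 10*b + d^2*(9*b - 9) + d*(-b^2 - 11*b + 12) + 12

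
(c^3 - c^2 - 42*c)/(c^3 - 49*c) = (c + 6)/(c + 7)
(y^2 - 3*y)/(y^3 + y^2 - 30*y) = (y - 3)/(y^2 + y - 30)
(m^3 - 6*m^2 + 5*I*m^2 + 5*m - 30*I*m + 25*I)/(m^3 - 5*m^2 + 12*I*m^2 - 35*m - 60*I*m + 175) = (m - 1)/(m + 7*I)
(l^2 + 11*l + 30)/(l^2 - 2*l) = (l^2 + 11*l + 30)/(l*(l - 2))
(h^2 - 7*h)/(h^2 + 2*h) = (h - 7)/(h + 2)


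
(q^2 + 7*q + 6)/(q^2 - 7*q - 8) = (q + 6)/(q - 8)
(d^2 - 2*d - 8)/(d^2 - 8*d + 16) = (d + 2)/(d - 4)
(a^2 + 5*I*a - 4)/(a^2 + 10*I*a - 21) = (a^2 + 5*I*a - 4)/(a^2 + 10*I*a - 21)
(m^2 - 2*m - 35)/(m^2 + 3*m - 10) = (m - 7)/(m - 2)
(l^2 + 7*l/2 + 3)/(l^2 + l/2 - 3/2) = (l + 2)/(l - 1)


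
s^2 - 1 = (s - 1)*(s + 1)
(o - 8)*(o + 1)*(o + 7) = o^3 - 57*o - 56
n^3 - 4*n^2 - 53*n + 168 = (n - 8)*(n - 3)*(n + 7)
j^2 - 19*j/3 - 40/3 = (j - 8)*(j + 5/3)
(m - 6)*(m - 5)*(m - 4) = m^3 - 15*m^2 + 74*m - 120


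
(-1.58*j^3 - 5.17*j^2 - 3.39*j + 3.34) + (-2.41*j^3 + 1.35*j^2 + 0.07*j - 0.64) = -3.99*j^3 - 3.82*j^2 - 3.32*j + 2.7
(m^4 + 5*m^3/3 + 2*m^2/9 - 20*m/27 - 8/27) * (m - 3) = m^5 - 4*m^4/3 - 43*m^3/9 - 38*m^2/27 + 52*m/27 + 8/9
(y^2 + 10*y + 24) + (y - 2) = y^2 + 11*y + 22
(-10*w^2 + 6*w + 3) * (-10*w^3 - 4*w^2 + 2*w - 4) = 100*w^5 - 20*w^4 - 74*w^3 + 40*w^2 - 18*w - 12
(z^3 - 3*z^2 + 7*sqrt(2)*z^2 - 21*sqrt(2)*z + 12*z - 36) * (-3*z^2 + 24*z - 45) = -3*z^5 - 21*sqrt(2)*z^4 + 33*z^4 - 153*z^3 + 231*sqrt(2)*z^3 - 819*sqrt(2)*z^2 + 531*z^2 - 1404*z + 945*sqrt(2)*z + 1620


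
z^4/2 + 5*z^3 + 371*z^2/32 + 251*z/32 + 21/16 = (z/2 + 1)*(z + 1/4)*(z + 3/4)*(z + 7)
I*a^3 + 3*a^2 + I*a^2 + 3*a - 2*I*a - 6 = (a + 2)*(a - 3*I)*(I*a - I)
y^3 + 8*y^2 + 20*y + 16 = (y + 2)^2*(y + 4)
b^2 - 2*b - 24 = (b - 6)*(b + 4)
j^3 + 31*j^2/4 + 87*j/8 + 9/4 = (j + 1/4)*(j + 3/2)*(j + 6)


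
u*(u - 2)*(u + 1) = u^3 - u^2 - 2*u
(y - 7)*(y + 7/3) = y^2 - 14*y/3 - 49/3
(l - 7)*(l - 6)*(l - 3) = l^3 - 16*l^2 + 81*l - 126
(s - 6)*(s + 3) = s^2 - 3*s - 18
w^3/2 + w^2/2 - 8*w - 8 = (w/2 + 1/2)*(w - 4)*(w + 4)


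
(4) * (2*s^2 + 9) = 8*s^2 + 36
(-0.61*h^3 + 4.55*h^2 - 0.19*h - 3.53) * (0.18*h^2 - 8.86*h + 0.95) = -0.1098*h^5 + 6.2236*h^4 - 40.9267*h^3 + 5.3705*h^2 + 31.0953*h - 3.3535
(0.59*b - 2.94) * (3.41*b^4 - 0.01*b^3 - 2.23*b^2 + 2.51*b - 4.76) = 2.0119*b^5 - 10.0313*b^4 - 1.2863*b^3 + 8.0371*b^2 - 10.1878*b + 13.9944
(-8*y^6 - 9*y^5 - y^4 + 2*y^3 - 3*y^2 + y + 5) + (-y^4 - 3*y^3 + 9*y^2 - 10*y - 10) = -8*y^6 - 9*y^5 - 2*y^4 - y^3 + 6*y^2 - 9*y - 5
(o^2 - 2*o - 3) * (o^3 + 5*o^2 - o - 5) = o^5 + 3*o^4 - 14*o^3 - 18*o^2 + 13*o + 15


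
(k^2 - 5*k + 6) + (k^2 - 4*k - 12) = 2*k^2 - 9*k - 6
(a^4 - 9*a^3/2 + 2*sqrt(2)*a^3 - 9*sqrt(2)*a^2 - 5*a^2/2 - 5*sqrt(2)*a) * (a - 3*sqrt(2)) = a^5 - 9*a^4/2 - sqrt(2)*a^4 - 29*a^3/2 + 9*sqrt(2)*a^3/2 + 5*sqrt(2)*a^2/2 + 54*a^2 + 30*a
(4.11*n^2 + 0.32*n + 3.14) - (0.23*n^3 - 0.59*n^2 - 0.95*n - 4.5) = -0.23*n^3 + 4.7*n^2 + 1.27*n + 7.64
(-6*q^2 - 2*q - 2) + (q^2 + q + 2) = -5*q^2 - q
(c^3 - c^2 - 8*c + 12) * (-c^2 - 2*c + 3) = -c^5 - c^4 + 13*c^3 + c^2 - 48*c + 36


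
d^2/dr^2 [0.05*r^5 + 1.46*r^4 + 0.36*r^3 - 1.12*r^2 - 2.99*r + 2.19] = 1.0*r^3 + 17.52*r^2 + 2.16*r - 2.24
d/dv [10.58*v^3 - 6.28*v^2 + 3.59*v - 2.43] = 31.74*v^2 - 12.56*v + 3.59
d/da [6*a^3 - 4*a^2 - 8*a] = 18*a^2 - 8*a - 8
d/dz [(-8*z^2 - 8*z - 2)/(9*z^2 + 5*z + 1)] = 2*(16*z^2 + 10*z + 1)/(81*z^4 + 90*z^3 + 43*z^2 + 10*z + 1)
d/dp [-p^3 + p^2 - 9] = p*(2 - 3*p)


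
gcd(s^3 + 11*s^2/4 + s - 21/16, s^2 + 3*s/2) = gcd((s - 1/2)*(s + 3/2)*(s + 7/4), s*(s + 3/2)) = s + 3/2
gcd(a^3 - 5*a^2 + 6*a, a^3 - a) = a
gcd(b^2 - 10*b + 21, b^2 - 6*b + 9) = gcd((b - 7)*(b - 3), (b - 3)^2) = b - 3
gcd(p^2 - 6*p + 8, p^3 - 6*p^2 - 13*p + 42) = p - 2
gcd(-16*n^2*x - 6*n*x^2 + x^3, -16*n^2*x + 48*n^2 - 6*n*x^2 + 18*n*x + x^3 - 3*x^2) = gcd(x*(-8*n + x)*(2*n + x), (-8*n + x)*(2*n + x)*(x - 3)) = -16*n^2 - 6*n*x + x^2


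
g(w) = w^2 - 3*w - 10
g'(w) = 2*w - 3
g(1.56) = -12.25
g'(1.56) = 0.12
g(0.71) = -11.63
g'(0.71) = -1.58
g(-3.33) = 11.08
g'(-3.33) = -9.66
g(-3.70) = 14.79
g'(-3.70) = -10.40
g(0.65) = -11.53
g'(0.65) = -1.70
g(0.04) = -10.12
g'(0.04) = -2.92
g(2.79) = -10.59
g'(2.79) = 2.58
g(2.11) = -11.88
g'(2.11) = 1.22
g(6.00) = 8.00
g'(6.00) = 9.00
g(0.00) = -10.00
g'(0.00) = -3.00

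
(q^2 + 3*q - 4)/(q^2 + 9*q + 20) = (q - 1)/(q + 5)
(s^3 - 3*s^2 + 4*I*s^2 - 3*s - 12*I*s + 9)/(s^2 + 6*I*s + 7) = (s^3 + s^2*(-3 + 4*I) + s*(-3 - 12*I) + 9)/(s^2 + 6*I*s + 7)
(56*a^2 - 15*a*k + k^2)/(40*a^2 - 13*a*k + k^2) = (7*a - k)/(5*a - k)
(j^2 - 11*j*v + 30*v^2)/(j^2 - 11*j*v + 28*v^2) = (j^2 - 11*j*v + 30*v^2)/(j^2 - 11*j*v + 28*v^2)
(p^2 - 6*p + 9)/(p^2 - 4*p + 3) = (p - 3)/(p - 1)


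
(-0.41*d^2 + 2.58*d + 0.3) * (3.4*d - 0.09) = -1.394*d^3 + 8.8089*d^2 + 0.7878*d - 0.027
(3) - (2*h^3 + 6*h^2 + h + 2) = -2*h^3 - 6*h^2 - h + 1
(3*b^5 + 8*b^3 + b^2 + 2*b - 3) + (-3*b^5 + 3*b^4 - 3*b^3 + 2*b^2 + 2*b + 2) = 3*b^4 + 5*b^3 + 3*b^2 + 4*b - 1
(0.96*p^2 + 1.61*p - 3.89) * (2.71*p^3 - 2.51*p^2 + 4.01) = 2.6016*p^5 + 1.9535*p^4 - 14.583*p^3 + 13.6135*p^2 + 6.4561*p - 15.5989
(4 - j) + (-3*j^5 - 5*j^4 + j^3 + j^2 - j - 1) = -3*j^5 - 5*j^4 + j^3 + j^2 - 2*j + 3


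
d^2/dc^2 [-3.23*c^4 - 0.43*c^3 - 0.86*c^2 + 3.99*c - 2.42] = -38.76*c^2 - 2.58*c - 1.72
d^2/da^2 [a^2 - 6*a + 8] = 2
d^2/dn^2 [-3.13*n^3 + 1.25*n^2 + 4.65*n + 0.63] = 2.5 - 18.78*n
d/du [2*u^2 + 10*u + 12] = 4*u + 10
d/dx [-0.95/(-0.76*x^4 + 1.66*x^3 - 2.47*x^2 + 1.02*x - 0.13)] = (-2.888*x^3 + 4.731*x^2 - 4.693*x + 0.969)/(0.76*x^4 - 1.66*x^3 + 2.47*x^2 - 1.02*x + 0.13)^2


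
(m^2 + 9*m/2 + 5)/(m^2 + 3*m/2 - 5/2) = (m + 2)/(m - 1)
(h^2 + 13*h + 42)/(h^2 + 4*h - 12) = (h + 7)/(h - 2)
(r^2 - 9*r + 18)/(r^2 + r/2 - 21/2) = 2*(r - 6)/(2*r + 7)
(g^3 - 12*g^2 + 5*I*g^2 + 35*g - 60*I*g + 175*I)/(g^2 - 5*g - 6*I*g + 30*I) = (g^2 + g*(-7 + 5*I) - 35*I)/(g - 6*I)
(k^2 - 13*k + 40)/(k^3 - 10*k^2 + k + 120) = 1/(k + 3)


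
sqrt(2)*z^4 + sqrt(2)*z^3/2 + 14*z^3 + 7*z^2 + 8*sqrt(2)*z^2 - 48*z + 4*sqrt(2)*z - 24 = (z - sqrt(2))*(z + 2*sqrt(2))*(z + 6*sqrt(2))*(sqrt(2)*z + sqrt(2)/2)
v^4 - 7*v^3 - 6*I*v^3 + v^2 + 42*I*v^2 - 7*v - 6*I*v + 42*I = (v - 7)*(v - 6*I)*(v - I)*(v + I)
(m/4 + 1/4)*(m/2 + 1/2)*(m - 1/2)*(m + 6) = m^4/8 + 15*m^3/16 + 9*m^2/8 - m/16 - 3/8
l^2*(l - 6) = l^3 - 6*l^2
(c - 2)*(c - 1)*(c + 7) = c^3 + 4*c^2 - 19*c + 14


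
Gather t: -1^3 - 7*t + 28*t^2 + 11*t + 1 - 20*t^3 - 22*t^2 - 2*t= -20*t^3 + 6*t^2 + 2*t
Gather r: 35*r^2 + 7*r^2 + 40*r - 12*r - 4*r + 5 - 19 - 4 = 42*r^2 + 24*r - 18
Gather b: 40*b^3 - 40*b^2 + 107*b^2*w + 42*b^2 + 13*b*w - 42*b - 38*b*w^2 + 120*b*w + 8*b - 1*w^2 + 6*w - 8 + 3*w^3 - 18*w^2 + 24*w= 40*b^3 + b^2*(107*w + 2) + b*(-38*w^2 + 133*w - 34) + 3*w^3 - 19*w^2 + 30*w - 8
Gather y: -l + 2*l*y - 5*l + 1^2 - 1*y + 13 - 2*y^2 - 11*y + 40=-6*l - 2*y^2 + y*(2*l - 12) + 54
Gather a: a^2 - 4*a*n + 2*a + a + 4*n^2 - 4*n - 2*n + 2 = a^2 + a*(3 - 4*n) + 4*n^2 - 6*n + 2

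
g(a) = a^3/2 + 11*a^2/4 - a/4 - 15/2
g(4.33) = 83.57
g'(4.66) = 57.95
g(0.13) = -7.48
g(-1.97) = -0.16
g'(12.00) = 281.75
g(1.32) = -1.89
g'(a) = 3*a^2/2 + 11*a/2 - 1/4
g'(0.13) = 0.49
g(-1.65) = -1.85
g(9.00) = 577.50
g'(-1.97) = -5.26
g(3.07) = 32.12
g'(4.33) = 51.69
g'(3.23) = 33.16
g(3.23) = 37.23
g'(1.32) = 9.62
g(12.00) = 1249.50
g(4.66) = 101.65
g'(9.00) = 170.75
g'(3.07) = 30.77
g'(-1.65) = -5.24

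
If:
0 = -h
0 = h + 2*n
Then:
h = 0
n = 0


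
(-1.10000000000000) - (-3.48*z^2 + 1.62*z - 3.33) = 3.48*z^2 - 1.62*z + 2.23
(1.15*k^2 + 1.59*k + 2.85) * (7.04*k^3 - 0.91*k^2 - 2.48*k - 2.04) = 8.096*k^5 + 10.1471*k^4 + 15.7651*k^3 - 8.8827*k^2 - 10.3116*k - 5.814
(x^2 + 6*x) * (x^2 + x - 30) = x^4 + 7*x^3 - 24*x^2 - 180*x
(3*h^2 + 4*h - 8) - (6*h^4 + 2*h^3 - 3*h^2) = -6*h^4 - 2*h^3 + 6*h^2 + 4*h - 8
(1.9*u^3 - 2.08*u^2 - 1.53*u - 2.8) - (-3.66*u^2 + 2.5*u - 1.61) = 1.9*u^3 + 1.58*u^2 - 4.03*u - 1.19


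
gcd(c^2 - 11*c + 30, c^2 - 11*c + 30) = c^2 - 11*c + 30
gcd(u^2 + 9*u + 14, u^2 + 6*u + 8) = u + 2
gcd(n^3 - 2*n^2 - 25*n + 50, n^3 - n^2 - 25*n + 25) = n^2 - 25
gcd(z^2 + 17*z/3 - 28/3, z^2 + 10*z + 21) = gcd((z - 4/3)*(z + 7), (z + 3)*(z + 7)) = z + 7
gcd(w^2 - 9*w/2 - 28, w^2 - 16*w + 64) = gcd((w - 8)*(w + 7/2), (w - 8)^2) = w - 8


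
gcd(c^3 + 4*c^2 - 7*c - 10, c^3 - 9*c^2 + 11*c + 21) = c + 1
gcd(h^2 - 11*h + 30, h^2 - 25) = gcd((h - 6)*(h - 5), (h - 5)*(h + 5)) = h - 5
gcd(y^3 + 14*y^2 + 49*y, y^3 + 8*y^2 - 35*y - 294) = y^2 + 14*y + 49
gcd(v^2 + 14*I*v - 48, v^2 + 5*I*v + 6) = v + 6*I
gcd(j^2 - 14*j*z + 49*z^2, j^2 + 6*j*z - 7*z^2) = 1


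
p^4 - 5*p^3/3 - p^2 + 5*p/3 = p*(p - 5/3)*(p - 1)*(p + 1)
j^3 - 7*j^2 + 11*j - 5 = (j - 5)*(j - 1)^2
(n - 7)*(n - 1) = n^2 - 8*n + 7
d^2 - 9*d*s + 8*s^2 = (d - 8*s)*(d - s)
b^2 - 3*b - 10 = (b - 5)*(b + 2)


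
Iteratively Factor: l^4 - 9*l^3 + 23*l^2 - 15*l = (l)*(l^3 - 9*l^2 + 23*l - 15) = l*(l - 3)*(l^2 - 6*l + 5) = l*(l - 5)*(l - 3)*(l - 1)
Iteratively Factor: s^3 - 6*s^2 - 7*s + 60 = (s - 5)*(s^2 - s - 12) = (s - 5)*(s + 3)*(s - 4)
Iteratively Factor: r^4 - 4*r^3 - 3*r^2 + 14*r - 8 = (r - 1)*(r^3 - 3*r^2 - 6*r + 8) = (r - 1)*(r + 2)*(r^2 - 5*r + 4) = (r - 4)*(r - 1)*(r + 2)*(r - 1)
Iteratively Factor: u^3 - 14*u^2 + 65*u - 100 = (u - 5)*(u^2 - 9*u + 20) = (u - 5)^2*(u - 4)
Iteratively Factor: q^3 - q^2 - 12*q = (q)*(q^2 - q - 12) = q*(q + 3)*(q - 4)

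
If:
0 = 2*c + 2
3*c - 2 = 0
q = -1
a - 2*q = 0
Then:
No Solution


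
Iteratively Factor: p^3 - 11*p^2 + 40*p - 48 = (p - 3)*(p^2 - 8*p + 16) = (p - 4)*(p - 3)*(p - 4)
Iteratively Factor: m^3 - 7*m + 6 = (m - 2)*(m^2 + 2*m - 3) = (m - 2)*(m + 3)*(m - 1)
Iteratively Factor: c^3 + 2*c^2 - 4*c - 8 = (c + 2)*(c^2 - 4) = (c + 2)^2*(c - 2)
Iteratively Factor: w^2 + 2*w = (w)*(w + 2)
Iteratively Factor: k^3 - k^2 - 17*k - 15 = (k + 1)*(k^2 - 2*k - 15) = (k - 5)*(k + 1)*(k + 3)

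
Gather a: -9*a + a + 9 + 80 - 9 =80 - 8*a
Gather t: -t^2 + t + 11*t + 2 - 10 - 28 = -t^2 + 12*t - 36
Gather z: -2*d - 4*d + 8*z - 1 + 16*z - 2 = -6*d + 24*z - 3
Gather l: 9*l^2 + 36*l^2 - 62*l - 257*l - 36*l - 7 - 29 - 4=45*l^2 - 355*l - 40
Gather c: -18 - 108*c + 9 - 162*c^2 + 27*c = -162*c^2 - 81*c - 9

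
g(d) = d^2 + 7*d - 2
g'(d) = 2*d + 7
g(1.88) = 14.69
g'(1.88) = 10.76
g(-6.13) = -7.33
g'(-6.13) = -5.26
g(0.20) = -0.56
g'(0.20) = 7.40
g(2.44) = 21.03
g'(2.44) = 11.88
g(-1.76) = -11.22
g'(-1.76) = 3.48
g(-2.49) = -13.23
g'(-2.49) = 2.02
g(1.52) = 10.95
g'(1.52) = 10.04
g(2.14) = 17.56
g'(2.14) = 11.28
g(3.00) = 28.00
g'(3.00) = 13.00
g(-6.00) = -8.00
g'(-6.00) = -5.00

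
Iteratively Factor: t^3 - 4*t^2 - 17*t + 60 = (t - 5)*(t^2 + t - 12) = (t - 5)*(t + 4)*(t - 3)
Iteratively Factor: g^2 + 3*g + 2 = (g + 2)*(g + 1)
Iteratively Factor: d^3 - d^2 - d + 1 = (d - 1)*(d^2 - 1) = (d - 1)^2*(d + 1)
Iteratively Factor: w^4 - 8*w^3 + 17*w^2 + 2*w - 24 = (w + 1)*(w^3 - 9*w^2 + 26*w - 24) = (w - 2)*(w + 1)*(w^2 - 7*w + 12) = (w - 4)*(w - 2)*(w + 1)*(w - 3)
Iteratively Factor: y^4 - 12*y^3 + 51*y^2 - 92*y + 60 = (y - 3)*(y^3 - 9*y^2 + 24*y - 20) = (y - 3)*(y - 2)*(y^2 - 7*y + 10) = (y - 5)*(y - 3)*(y - 2)*(y - 2)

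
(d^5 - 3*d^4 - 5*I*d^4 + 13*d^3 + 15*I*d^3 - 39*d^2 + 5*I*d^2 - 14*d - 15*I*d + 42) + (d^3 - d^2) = d^5 - 3*d^4 - 5*I*d^4 + 14*d^3 + 15*I*d^3 - 40*d^2 + 5*I*d^2 - 14*d - 15*I*d + 42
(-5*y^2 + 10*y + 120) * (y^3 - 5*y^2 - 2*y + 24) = -5*y^5 + 35*y^4 + 80*y^3 - 740*y^2 + 2880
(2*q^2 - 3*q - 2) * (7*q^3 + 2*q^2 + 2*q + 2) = 14*q^5 - 17*q^4 - 16*q^3 - 6*q^2 - 10*q - 4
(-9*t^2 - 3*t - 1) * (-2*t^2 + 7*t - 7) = 18*t^4 - 57*t^3 + 44*t^2 + 14*t + 7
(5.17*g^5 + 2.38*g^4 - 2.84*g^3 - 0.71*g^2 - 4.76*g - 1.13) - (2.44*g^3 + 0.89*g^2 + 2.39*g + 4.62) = 5.17*g^5 + 2.38*g^4 - 5.28*g^3 - 1.6*g^2 - 7.15*g - 5.75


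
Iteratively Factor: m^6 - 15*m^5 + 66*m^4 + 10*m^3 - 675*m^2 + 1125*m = (m - 3)*(m^5 - 12*m^4 + 30*m^3 + 100*m^2 - 375*m) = (m - 5)*(m - 3)*(m^4 - 7*m^3 - 5*m^2 + 75*m) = (m - 5)*(m - 3)*(m + 3)*(m^3 - 10*m^2 + 25*m) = m*(m - 5)*(m - 3)*(m + 3)*(m^2 - 10*m + 25) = m*(m - 5)^2*(m - 3)*(m + 3)*(m - 5)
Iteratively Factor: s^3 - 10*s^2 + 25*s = (s - 5)*(s^2 - 5*s) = s*(s - 5)*(s - 5)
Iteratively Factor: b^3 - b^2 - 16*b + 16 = (b - 4)*(b^2 + 3*b - 4) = (b - 4)*(b - 1)*(b + 4)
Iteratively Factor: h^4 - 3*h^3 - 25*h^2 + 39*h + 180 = (h - 5)*(h^3 + 2*h^2 - 15*h - 36) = (h - 5)*(h - 4)*(h^2 + 6*h + 9) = (h - 5)*(h - 4)*(h + 3)*(h + 3)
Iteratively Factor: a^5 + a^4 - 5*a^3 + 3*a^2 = (a)*(a^4 + a^3 - 5*a^2 + 3*a) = a*(a - 1)*(a^3 + 2*a^2 - 3*a) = a^2*(a - 1)*(a^2 + 2*a - 3) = a^2*(a - 1)^2*(a + 3)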